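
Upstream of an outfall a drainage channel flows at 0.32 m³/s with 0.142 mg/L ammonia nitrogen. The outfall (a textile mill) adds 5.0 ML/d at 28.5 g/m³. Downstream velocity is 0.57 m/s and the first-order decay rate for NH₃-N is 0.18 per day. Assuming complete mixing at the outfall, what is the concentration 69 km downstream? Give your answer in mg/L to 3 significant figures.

5.0 ML/d = 0.05787 m³/s.
After complete mixing, C₀ = (0.05787·28.5 + 0.32·0.142) / 0.3779 = 4.485 mg/L.
Travel time t = 6.9e+04 m / 0.57 m/s = 1.211e+05 s = 1.401 d.
C = 4.485·exp(−0.18·1.401) = 4.485·0.7771 = 3.485 mg/L.

3.49 mg/L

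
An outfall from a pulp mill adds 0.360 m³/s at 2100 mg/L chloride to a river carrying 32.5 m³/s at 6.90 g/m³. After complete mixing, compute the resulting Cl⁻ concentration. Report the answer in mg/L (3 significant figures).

Flow-weighted mixing gives C = (0.36·2100 + 32.5·6.9) / (0.36 + 32.5) = 980.2/32.86 = 29.83 mg/L.

29.8 mg/L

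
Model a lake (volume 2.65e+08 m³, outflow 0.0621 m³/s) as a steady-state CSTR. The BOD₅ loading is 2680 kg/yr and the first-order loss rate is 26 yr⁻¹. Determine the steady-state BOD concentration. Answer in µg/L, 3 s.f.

Outflow Q = 0.0621 m³/s × 3.156e+07 s/yr = 1.96e+06 m³/yr.
Steady-state CSTR mass balance: W = Q·C + k·V·C, so C = W/(Q + kV).
Q + kV = 1.96e+06 + 26·2.65e+08 = 6.892e+09 m³/yr.
C = 2680/6.892e+09 = 3.889e-07 kg/m³ = 0.0003889 mg/L = 0.3889 µg/L.

0.389 µg/L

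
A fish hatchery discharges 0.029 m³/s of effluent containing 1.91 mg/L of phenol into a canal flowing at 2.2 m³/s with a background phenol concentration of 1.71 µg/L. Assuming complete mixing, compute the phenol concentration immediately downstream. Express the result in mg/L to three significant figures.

1.71 µg/L = 0.00171 mg/L.
Flow-weighted mixing gives C = (0.029·1.91 + 2.2·0.00171) / (0.029 + 2.2) = 0.05915/2.229 = 0.02654 mg/L.

0.0265 mg/L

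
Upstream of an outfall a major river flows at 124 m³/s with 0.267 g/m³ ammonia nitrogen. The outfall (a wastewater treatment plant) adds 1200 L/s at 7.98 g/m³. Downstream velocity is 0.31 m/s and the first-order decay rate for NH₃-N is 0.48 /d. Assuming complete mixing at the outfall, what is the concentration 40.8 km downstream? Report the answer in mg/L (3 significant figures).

1200 L/s = 1.2 m³/s.
After complete mixing, C₀ = (1.2·7.98 + 124·0.267) / 125.2 = 0.3409 mg/L.
Travel time t = 4.08e+04 m / 0.31 m/s = 1.316e+05 s = 1.523 d.
C = 0.3409·exp(−0.48·1.523) = 0.3409·0.4813 = 0.1641 mg/L.

0.164 mg/L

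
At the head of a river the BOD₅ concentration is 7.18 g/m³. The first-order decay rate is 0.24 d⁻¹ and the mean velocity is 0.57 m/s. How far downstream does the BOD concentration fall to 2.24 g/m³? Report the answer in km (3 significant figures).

239 km

From C = C₀·e^(−kt), t = ln(C₀/C)/k = ln(7.18/2.24)/0.24 = 1.165/0.24 = 4.853 d.
Distance = v·t = 0.57 m/s × 4.193e+05 s = 2.39e+05 m = 239 km.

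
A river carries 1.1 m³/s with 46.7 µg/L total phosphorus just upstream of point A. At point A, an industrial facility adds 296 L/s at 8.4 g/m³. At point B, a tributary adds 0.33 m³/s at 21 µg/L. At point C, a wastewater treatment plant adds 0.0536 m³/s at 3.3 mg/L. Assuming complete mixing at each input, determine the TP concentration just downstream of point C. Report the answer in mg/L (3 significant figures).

46.7 µg/L = 0.0467 mg/L.
296 L/s = 0.296 m³/s.
After input A: C = (1.1·0.0467 + 0.296·8.4) / 1.396 = 1.818 mg/L.
21 µg/L = 0.021 mg/L.
After input B: C = (1.396·1.818 + 0.33·0.021) / 1.726 = 1.474 mg/L.
After input C: C = (1.726·1.474 + 0.0536·3.3) / 1.78 = 1.529 mg/L.

1.53 mg/L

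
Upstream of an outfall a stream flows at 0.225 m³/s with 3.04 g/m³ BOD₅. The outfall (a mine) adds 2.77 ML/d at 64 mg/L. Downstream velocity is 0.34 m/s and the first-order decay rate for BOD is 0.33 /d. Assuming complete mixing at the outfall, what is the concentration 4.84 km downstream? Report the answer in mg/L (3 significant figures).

2.77 ML/d = 0.03206 m³/s.
After complete mixing, C₀ = (0.03206·64 + 0.225·3.04) / 0.2571 = 10.64 mg/L.
Travel time t = 4840 m / 0.34 m/s = 1.424e+04 s = 0.1648 d.
C = 10.64·exp(−0.33·0.1648) = 10.64·0.9471 = 10.08 mg/L.

10.1 mg/L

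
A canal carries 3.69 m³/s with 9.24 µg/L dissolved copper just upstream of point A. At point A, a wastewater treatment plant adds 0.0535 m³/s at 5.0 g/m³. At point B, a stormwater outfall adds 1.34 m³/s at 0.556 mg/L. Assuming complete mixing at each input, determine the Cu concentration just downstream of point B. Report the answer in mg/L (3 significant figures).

9.24 µg/L = 0.00924 mg/L.
After input A: C = (3.69·0.00924 + 0.0535·5) / 3.744 = 0.08057 mg/L.
After input B: C = (3.744·0.08057 + 1.34·0.556) / 5.083 = 0.2059 mg/L.

0.206 mg/L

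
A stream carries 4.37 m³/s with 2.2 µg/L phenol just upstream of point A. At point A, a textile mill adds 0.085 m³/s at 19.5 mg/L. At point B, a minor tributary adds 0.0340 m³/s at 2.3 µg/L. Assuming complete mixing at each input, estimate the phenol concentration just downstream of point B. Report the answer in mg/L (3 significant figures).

0.371 mg/L

2.2 µg/L = 0.0022 mg/L.
After input A: C = (4.37·0.0022 + 0.085·19.5) / 4.455 = 0.3742 mg/L.
2.3 µg/L = 0.0023 mg/L.
After input B: C = (4.455·0.3742 + 0.034·0.0023) / 4.489 = 0.3714 mg/L.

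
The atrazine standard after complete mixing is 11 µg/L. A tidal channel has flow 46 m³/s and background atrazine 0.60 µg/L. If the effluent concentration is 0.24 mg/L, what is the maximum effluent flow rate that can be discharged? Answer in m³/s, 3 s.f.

2.09 m³/s

0.60 µg/L = 0.0006 mg/L.
11 µg/L = 0.011 mg/L.
Mass balance at complete mixing: C_std·(Q_w + Q_r) = Q_w·C_e + Q_r·C_b.
Rearranging, Q_w = Q_r·(C_std − C_b)/(C_e − C_std) = 46·(0.011 − 0.0006) / (0.24 − 0.011) = 2.089 m³/s.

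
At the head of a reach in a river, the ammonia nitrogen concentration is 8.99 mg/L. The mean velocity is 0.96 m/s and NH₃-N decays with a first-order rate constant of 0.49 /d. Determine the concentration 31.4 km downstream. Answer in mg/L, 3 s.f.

Travel time t = 31.4 km / 0.96 m/s = 3.14e+04/0.96 = 3.271e+04 s = 0.3786 d.
First-order decay: C = 8.99·exp(−0.49·0.3786) = 8.99·0.8307 = 7.468 mg/L.

7.47 mg/L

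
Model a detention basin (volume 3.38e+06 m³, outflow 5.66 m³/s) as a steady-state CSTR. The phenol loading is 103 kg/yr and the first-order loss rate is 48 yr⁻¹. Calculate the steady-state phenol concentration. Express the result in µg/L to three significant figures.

0.302 µg/L

Outflow Q = 5.66 m³/s × 3.156e+07 s/yr = 1.786e+08 m³/yr.
Steady-state CSTR mass balance: W = Q·C + k·V·C, so C = W/(Q + kV).
Q + kV = 1.786e+08 + 48·3.38e+06 = 3.409e+08 m³/yr.
C = 103/3.409e+08 = 3.022e-07 kg/m³ = 0.0003022 mg/L = 0.3022 µg/L.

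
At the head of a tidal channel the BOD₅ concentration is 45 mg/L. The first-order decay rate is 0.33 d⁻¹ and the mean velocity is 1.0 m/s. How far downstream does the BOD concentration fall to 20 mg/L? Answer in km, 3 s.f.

From C = C₀·e^(−kt), t = ln(C₀/C)/k = ln(45/20)/0.33 = 0.8109/0.33 = 2.457 d.
Distance = v·t = 1.0 m/s × 2.123e+05 s = 2.123e+05 m = 212.3 km.

212 km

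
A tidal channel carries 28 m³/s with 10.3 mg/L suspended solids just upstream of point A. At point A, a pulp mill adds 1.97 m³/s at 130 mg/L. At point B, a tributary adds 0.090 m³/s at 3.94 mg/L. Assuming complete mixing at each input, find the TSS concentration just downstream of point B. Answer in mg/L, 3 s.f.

18.1 mg/L

After input A: C = (28·10.3 + 1.97·130) / 29.97 = 18.17 mg/L.
After input B: C = (29.97·18.17 + 0.09·3.94) / 30.06 = 18.13 mg/L.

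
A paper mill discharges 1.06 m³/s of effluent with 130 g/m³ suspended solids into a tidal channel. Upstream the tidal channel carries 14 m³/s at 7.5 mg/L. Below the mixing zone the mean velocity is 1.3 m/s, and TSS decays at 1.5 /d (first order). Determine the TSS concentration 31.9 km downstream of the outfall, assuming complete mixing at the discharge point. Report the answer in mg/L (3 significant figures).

10.5 mg/L

After complete mixing, C₀ = (1.06·130 + 14·7.5) / 15.06 = 16.12 mg/L.
Travel time t = 3.19e+04 m / 1.3 m/s = 2.454e+04 s = 0.284 d.
C = 16.12·exp(−1.5·0.284) = 16.12·0.6531 = 10.53 mg/L.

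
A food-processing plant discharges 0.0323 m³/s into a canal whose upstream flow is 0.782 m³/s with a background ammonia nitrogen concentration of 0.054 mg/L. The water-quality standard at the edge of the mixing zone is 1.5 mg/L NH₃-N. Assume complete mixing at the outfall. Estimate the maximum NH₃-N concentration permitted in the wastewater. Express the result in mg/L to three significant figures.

36.5 mg/L

Mass balance: 1.5·0.8143 = 0.0323·Cₑ + 0.782·0.054.
Cₑ = (1.221 − 0.04223) / 0.0323 = 36.51 mg/L.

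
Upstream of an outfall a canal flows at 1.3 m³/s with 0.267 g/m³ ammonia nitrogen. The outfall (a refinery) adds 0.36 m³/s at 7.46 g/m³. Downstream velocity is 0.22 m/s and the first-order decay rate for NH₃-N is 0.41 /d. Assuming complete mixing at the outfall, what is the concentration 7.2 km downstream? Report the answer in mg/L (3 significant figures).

After complete mixing, C₀ = (0.36·7.46 + 1.3·0.267) / 1.66 = 1.827 mg/L.
Travel time t = 7200 m / 0.22 m/s = 3.273e+04 s = 0.3788 d.
C = 1.827·exp(−0.41·0.3788) = 1.827·0.8562 = 1.564 mg/L.

1.56 mg/L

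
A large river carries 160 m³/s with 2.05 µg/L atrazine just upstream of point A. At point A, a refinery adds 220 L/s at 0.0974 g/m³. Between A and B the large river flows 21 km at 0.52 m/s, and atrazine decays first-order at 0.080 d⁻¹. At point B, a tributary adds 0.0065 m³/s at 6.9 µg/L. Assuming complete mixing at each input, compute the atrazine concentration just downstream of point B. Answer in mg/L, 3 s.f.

0.00210 mg/L

2.05 µg/L = 0.00205 mg/L.
220 L/s = 0.22 m³/s.
After input A: C = (160·0.00205 + 0.22·0.0974) / 160.2 = 0.002181 mg/L.
Over the 21 km reach to input B (t = 4.038e+04 s = 0.4674 d), decay gives C = 0.002181·exp(−0.080·0.4674) = 0.002101 mg/L.
6.9 µg/L = 0.0069 mg/L.
After input B: C = (160.2·0.002101 + 0.0065·0.0069) / 160.2 = 0.002101 mg/L.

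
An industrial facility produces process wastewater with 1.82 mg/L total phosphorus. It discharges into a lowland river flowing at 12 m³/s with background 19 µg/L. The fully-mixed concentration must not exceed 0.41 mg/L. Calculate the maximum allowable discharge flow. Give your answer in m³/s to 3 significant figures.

19 µg/L = 0.019 mg/L.
Mass balance at complete mixing: C_std·(Q_w + Q_r) = Q_w·C_e + Q_r·C_b.
Rearranging, Q_w = Q_r·(C_std − C_b)/(C_e − C_std) = 12·(0.41 − 0.019) / (1.82 − 0.41) = 3.328 m³/s.

3.33 m³/s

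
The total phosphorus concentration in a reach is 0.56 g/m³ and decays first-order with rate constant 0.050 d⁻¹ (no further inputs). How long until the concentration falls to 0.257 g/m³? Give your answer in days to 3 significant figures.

15.6 d

t = ln(C₀/C)/k = ln(0.56/0.257)/0.050 = 0.7789/0.050 = 15.58 d.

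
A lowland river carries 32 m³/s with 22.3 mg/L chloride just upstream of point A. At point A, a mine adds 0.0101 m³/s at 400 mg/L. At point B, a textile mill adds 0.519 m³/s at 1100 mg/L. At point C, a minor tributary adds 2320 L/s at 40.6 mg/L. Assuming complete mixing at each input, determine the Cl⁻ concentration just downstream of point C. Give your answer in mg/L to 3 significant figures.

After input A: C = (32·22.3 + 0.0101·400) / 32.01 = 22.42 mg/L.
After input B: C = (32.01·22.42 + 0.519·1100) / 32.53 = 39.61 mg/L.
2320 L/s = 2.32 m³/s.
After input C: C = (32.53·39.61 + 2.32·40.6) / 34.85 = 39.68 mg/L.

39.7 mg/L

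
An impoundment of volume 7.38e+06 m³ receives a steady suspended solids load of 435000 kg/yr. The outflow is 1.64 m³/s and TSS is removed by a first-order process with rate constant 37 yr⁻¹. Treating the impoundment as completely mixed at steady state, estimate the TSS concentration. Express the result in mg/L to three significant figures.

Outflow Q = 1.64 m³/s × 3.156e+07 s/yr = 5.175e+07 m³/yr.
Steady-state CSTR mass balance: W = Q·C + k·V·C, so C = W/(Q + kV).
Q + kV = 5.175e+07 + 37·7.38e+06 = 3.248e+08 m³/yr.
C = 435000/3.248e+08 = 0.001339 kg/m³ = 1.339 mg/L.

1.34 mg/L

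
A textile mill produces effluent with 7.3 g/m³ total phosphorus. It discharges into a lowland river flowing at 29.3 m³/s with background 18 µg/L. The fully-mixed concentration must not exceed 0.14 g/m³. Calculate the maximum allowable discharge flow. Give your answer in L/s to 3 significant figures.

499 L/s

18 µg/L = 0.018 mg/L.
Mass balance at complete mixing: C_std·(Q_w + Q_r) = Q_w·C_e + Q_r·C_b.
Rearranging, Q_w = Q_r·(C_std − C_b)/(C_e − C_std) = 29.3·(0.14 − 0.018) / (7.3 − 0.14) = 0.4992 m³/s.
= 499.2 L/s.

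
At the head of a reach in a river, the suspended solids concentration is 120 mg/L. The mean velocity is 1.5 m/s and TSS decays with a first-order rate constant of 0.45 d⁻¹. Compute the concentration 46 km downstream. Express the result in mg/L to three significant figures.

Travel time t = 46 km / 1.5 m/s = 4.6e+04/1.5 = 3.067e+04 s = 0.3549 d.
First-order decay: C = 120·exp(−0.45·0.3549) = 120·0.8524 = 102.3 mg/L.

102 mg/L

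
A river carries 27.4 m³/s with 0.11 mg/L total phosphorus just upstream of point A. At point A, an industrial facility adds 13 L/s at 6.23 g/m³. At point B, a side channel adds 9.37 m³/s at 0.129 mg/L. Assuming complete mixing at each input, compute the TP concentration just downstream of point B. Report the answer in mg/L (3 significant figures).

0.117 mg/L

13 L/s = 0.013 m³/s.
After input A: C = (27.4·0.11 + 0.013·6.23) / 27.41 = 0.1129 mg/L.
After input B: C = (27.41·0.1129 + 9.37·0.129) / 36.78 = 0.117 mg/L.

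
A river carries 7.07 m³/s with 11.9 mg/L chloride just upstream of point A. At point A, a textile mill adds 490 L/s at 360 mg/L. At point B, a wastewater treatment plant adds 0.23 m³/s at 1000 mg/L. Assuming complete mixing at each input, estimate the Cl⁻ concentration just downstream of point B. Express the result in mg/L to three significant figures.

63.0 mg/L

490 L/s = 0.49 m³/s.
After input A: C = (7.07·11.9 + 0.49·360) / 7.56 = 34.46 mg/L.
After input B: C = (7.56·34.46 + 0.23·1000) / 7.79 = 62.97 mg/L.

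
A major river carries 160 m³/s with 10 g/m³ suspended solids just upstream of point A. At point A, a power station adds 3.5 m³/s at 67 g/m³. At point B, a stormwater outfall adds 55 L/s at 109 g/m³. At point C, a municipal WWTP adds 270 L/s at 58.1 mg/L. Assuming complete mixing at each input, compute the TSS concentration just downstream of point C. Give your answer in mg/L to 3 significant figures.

11.3 mg/L

After input A: C = (160·10 + 3.5·67) / 163.5 = 11.22 mg/L.
55 L/s = 0.055 m³/s.
After input B: C = (163.5·11.22 + 0.055·109) / 163.6 = 11.25 mg/L.
270 L/s = 0.27 m³/s.
After input C: C = (163.6·11.25 + 0.27·58.1) / 163.8 = 11.33 mg/L.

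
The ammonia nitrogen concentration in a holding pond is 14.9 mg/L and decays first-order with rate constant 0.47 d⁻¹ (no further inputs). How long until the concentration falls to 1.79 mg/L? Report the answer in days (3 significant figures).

t = ln(C₀/C)/k = ln(14.9/1.79)/0.47 = 2.119/0.47 = 4.509 d.

4.51 d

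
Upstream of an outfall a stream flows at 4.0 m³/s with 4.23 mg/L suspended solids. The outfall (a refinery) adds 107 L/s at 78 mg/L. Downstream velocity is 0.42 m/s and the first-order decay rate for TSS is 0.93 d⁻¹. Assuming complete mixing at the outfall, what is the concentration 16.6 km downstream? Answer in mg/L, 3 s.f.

107 L/s = 0.107 m³/s.
After complete mixing, C₀ = (0.107·78 + 4·4.23) / 4.107 = 6.152 mg/L.
Travel time t = 1.66e+04 m / 0.42 m/s = 3.952e+04 s = 0.4575 d.
C = 6.152·exp(−0.93·0.4575) = 6.152·0.6535 = 4.02 mg/L.

4.02 mg/L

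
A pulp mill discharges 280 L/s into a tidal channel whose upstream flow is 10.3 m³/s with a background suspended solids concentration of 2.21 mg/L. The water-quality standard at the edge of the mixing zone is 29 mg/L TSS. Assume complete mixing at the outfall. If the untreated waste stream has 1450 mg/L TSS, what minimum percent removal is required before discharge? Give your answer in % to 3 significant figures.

280 L/s = 0.28 m³/s.
Mass balance: 29·10.58 = 0.28·Cₑ + 10.3·2.21.
Cₑ = (306.8 − 22.76) / 0.28 = 1014 mg/L.
Required removal = 1 − 1014/1450 = 30.04 %.

30.0 %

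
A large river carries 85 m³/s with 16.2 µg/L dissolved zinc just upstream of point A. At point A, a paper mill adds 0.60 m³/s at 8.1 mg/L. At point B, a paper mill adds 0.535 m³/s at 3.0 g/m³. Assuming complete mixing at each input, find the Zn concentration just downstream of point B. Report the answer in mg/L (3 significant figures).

0.0910 mg/L

16.2 µg/L = 0.0162 mg/L.
After input A: C = (85·0.0162 + 0.6·8.1) / 85.6 = 0.07286 mg/L.
After input B: C = (85.6·0.07286 + 0.535·3) / 86.13 = 0.09104 mg/L.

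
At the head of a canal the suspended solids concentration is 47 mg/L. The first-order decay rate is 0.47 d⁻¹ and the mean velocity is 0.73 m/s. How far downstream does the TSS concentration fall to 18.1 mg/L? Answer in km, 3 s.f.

From C = C₀·e^(−kt), t = ln(C₀/C)/k = ln(47/18.1)/0.47 = 0.9542/0.47 = 2.03 d.
Distance = v·t = 0.73 m/s × 1.754e+05 s = 1.281e+05 m = 128.1 km.

128 km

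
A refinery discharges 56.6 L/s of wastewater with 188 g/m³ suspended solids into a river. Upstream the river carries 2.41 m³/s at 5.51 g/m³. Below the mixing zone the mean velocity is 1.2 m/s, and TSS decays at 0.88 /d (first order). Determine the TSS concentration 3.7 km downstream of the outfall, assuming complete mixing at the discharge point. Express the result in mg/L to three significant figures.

9.40 mg/L

56.6 L/s = 0.0566 m³/s.
After complete mixing, C₀ = (0.0566·188 + 2.41·5.51) / 2.467 = 9.698 mg/L.
Travel time t = 3700 m / 1.2 m/s = 3083 s = 0.03569 d.
C = 9.698·exp(−0.88·0.03569) = 9.698·0.9691 = 9.398 mg/L.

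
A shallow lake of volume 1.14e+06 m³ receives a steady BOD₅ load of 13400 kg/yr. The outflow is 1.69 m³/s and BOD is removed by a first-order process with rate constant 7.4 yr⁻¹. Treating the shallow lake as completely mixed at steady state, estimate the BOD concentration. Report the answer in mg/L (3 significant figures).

Outflow Q = 1.69 m³/s × 3.156e+07 s/yr = 5.333e+07 m³/yr.
Steady-state CSTR mass balance: W = Q·C + k·V·C, so C = W/(Q + kV).
Q + kV = 5.333e+07 + 7.4·1.14e+06 = 6.177e+07 m³/yr.
C = 13400/6.177e+07 = 0.0002169 kg/m³ = 0.2169 mg/L.

0.217 mg/L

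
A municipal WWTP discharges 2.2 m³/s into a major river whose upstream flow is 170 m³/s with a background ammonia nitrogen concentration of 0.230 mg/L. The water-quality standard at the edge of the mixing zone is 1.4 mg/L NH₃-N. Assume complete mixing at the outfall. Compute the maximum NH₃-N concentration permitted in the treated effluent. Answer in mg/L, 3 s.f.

91.8 mg/L

Mass balance: 1.4·172.2 = 2.2·Cₑ + 170·0.23.
Cₑ = (241.1 − 39.1) / 2.2 = 91.81 mg/L.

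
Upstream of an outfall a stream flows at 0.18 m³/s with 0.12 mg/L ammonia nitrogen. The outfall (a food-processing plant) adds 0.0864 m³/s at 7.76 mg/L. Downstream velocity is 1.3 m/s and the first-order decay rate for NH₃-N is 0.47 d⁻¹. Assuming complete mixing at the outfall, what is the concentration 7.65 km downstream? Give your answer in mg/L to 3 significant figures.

After complete mixing, C₀ = (0.0864·7.76 + 0.18·0.12) / 0.2664 = 2.598 mg/L.
Travel time t = 7650 m / 1.3 m/s = 5885 s = 0.06811 d.
C = 2.598·exp(−0.47·0.06811) = 2.598·0.9685 = 2.516 mg/L.

2.52 mg/L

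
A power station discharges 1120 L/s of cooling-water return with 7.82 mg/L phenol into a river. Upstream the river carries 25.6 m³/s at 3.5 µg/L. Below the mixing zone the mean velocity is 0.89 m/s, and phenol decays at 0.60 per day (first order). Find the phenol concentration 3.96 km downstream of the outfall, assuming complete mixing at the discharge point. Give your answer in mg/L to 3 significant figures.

1120 L/s = 1.12 m³/s.
3.5 µg/L = 0.0035 mg/L.
After complete mixing, C₀ = (1.12·7.82 + 25.6·0.0035) / 26.72 = 0.3311 mg/L.
Travel time t = 3960 m / 0.89 m/s = 4449 s = 0.0515 d.
C = 0.3311·exp(−0.60·0.0515) = 0.3311·0.9696 = 0.3211 mg/L.

0.321 mg/L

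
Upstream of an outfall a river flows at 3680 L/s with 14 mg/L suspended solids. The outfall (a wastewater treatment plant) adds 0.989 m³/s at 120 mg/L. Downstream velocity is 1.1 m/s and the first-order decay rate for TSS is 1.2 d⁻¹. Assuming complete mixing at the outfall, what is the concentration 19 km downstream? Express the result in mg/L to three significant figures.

28.7 mg/L

3680 L/s = 3.68 m³/s.
After complete mixing, C₀ = (0.989·120 + 3.68·14) / 4.669 = 36.45 mg/L.
Travel time t = 1.9e+04 m / 1.1 m/s = 1.727e+04 s = 0.1999 d.
C = 36.45·exp(−1.2·0.1999) = 36.45·0.7867 = 28.68 mg/L.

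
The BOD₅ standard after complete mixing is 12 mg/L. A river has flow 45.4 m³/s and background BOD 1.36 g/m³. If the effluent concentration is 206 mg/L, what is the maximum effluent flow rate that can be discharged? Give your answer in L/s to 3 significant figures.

Mass balance at complete mixing: C_std·(Q_w + Q_r) = Q_w·C_e + Q_r·C_b.
Rearranging, Q_w = Q_r·(C_std − C_b)/(C_e − C_std) = 45.4·(12 − 1.36) / (206 − 12) = 2.49 m³/s.
= 2490 L/s.

2490 L/s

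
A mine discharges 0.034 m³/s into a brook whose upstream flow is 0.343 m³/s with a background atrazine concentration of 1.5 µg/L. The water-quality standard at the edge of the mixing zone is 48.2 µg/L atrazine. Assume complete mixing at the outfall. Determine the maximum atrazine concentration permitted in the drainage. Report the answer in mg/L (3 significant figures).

0.519 mg/L

1.5 µg/L = 0.0015 mg/L.
48.2 µg/L = 0.0482 mg/L.
Mass balance: 0.0482·0.377 = 0.034·Cₑ + 0.343·0.0015.
Cₑ = (0.01817 − 0.0005145) / 0.034 = 0.5193 mg/L.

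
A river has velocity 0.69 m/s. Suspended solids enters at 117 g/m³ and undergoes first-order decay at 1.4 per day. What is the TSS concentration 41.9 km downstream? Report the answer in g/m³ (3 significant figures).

43.7 g/m³

Travel time t = 41.9 km / 0.69 m/s = 4.19e+04/0.69 = 6.072e+04 s = 0.7028 d.
First-order decay: C = 117·exp(−1.4·0.7028) = 117·0.3738 = 43.74 g/m³.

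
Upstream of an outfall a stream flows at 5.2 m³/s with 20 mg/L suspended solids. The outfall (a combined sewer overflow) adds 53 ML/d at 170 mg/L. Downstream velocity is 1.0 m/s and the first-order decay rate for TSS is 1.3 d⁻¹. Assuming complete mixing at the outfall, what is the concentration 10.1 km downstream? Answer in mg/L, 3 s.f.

53 ML/d = 0.6134 m³/s.
After complete mixing, C₀ = (0.6134·170 + 5.2·20) / 5.813 = 35.83 mg/L.
Travel time t = 1.01e+04 m / 1.0 m/s = 1.01e+04 s = 0.1169 d.
C = 35.83·exp(−1.3·0.1169) = 35.83·0.859 = 30.78 mg/L.

30.8 mg/L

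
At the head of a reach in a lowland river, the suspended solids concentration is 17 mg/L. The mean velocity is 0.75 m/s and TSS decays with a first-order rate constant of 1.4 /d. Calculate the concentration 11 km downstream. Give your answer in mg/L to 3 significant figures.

Travel time t = 11 km / 0.75 m/s = 1.1e+04/0.75 = 1.467e+04 s = 0.1698 d.
First-order decay: C = 17·exp(−1.4·0.1698) = 17·0.7885 = 13.4 mg/L.

13.4 mg/L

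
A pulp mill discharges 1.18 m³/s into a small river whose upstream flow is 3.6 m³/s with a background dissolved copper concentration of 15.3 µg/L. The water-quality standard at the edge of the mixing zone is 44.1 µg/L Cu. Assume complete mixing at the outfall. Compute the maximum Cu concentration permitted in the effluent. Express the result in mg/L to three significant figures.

15.3 µg/L = 0.0153 mg/L.
44.1 µg/L = 0.0441 mg/L.
Mass balance: 0.0441·4.78 = 1.18·Cₑ + 3.6·0.0153.
Cₑ = (0.2108 − 0.05508) / 1.18 = 0.132 mg/L.

0.132 mg/L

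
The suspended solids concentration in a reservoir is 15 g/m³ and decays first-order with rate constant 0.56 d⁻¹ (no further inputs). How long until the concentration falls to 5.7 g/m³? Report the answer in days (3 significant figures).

1.73 d

t = ln(C₀/C)/k = ln(15/5.7)/0.56 = 0.9676/0.56 = 1.728 d.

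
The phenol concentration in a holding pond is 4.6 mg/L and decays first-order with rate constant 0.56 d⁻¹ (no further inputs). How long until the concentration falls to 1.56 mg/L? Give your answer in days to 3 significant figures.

1.93 d

t = ln(C₀/C)/k = ln(4.6/1.56)/0.56 = 1.081/0.56 = 1.931 d.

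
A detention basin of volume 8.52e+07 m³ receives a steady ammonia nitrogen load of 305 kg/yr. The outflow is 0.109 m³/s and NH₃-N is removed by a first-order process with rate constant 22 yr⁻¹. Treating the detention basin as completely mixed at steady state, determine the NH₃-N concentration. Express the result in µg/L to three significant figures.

0.162 µg/L

Outflow Q = 0.109 m³/s × 3.156e+07 s/yr = 3.44e+06 m³/yr.
Steady-state CSTR mass balance: W = Q·C + k·V·C, so C = W/(Q + kV).
Q + kV = 3.44e+06 + 22·8.52e+07 = 1.878e+09 m³/yr.
C = 305/1.878e+09 = 1.624e-07 kg/m³ = 0.0001624 mg/L = 0.1624 µg/L.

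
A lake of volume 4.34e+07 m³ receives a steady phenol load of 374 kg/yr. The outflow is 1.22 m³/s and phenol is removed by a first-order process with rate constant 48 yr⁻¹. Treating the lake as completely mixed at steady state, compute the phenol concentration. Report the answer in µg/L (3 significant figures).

0.176 µg/L

Outflow Q = 1.22 m³/s × 3.156e+07 s/yr = 3.85e+07 m³/yr.
Steady-state CSTR mass balance: W = Q·C + k·V·C, so C = W/(Q + kV).
Q + kV = 3.85e+07 + 48·4.34e+07 = 2.122e+09 m³/yr.
C = 374/2.122e+09 = 1.763e-07 kg/m³ = 0.0001763 mg/L = 0.1763 µg/L.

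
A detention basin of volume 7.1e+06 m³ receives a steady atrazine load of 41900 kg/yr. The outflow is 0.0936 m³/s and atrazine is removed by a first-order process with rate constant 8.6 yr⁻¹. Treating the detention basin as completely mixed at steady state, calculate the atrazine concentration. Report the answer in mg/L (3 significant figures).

0.655 mg/L

Outflow Q = 0.0936 m³/s × 3.156e+07 s/yr = 2.954e+06 m³/yr.
Steady-state CSTR mass balance: W = Q·C + k·V·C, so C = W/(Q + kV).
Q + kV = 2.954e+06 + 8.6·7.1e+06 = 6.401e+07 m³/yr.
C = 41900/6.401e+07 = 0.0006545 kg/m³ = 0.6545 mg/L.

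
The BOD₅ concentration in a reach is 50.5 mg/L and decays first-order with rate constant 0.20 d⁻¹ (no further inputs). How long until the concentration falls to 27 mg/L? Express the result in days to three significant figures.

t = ln(C₀/C)/k = ln(50.5/27)/0.20 = 0.6261/0.20 = 3.131 d.

3.13 d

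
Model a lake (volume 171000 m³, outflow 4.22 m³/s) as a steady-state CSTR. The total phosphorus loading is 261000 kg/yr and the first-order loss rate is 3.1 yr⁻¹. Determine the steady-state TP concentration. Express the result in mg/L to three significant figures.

Outflow Q = 4.22 m³/s × 3.156e+07 s/yr = 1.332e+08 m³/yr.
Steady-state CSTR mass balance: W = Q·C + k·V·C, so C = W/(Q + kV).
Q + kV = 1.332e+08 + 3.1·171000 = 1.337e+08 m³/yr.
C = 261000/1.337e+08 = 0.001952 kg/m³ = 1.952 mg/L.

1.95 mg/L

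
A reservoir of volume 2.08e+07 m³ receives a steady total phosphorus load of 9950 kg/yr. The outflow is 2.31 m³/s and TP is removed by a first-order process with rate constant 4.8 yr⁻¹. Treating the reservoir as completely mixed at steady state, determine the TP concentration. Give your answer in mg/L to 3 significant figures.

Outflow Q = 2.31 m³/s × 3.156e+07 s/yr = 7.29e+07 m³/yr.
Steady-state CSTR mass balance: W = Q·C + k·V·C, so C = W/(Q + kV).
Q + kV = 7.29e+07 + 4.8·2.08e+07 = 1.727e+08 m³/yr.
C = 9950/1.727e+08 = 5.76e-05 kg/m³ = 0.0576 mg/L.

0.0576 mg/L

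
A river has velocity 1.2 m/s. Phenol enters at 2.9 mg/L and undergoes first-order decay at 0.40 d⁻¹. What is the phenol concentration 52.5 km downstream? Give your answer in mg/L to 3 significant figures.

2.37 mg/L

Travel time t = 52.5 km / 1.2 m/s = 5.25e+04/1.2 = 4.375e+04 s = 0.5064 d.
First-order decay: C = 2.9·exp(−0.40·0.5064) = 2.9·0.8166 = 2.368 mg/L.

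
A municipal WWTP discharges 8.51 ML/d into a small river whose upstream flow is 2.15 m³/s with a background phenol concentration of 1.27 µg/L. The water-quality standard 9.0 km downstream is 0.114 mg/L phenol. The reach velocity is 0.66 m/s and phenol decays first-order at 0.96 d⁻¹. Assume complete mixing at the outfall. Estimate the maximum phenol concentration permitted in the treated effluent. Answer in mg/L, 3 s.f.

8.51 ML/d = 0.0985 m³/s.
1.27 µg/L = 0.00127 mg/L.
Travel time to the compliance point: t = 9000/0.66 = 1.364e+04 s = 0.1578 d; decay factor exp(−0.96·0.1578) = 0.8594.
So the concentration just after mixing may be at most 0.114/0.8594 = 0.1326 mg/L.
Mass balance: 0.1326·2.248 = 0.0985·Cₑ + 2.15·0.00127.
Cₑ = (0.2983 − 0.00273) / 0.0985 = 3 mg/L.

3.00 mg/L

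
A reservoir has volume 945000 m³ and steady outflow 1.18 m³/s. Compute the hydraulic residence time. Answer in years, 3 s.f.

Q = 1.18 m³/s × 3.156e+07 s/yr = 3.724e+07 m³/yr.
Hydraulic residence time τ = V/Q = 945000/3.724e+07 = 0.02538 yr.

0.0254 yr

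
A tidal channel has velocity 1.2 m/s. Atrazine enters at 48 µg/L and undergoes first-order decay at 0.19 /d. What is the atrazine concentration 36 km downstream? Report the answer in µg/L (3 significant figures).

Travel time t = 36 km / 1.2 m/s = 3.6e+04/1.2 = 3e+04 s = 0.3472 d.
First-order decay: C = 48·exp(−0.19·0.3472) = 48·0.9362 = 44.94 µg/L.

44.9 µg/L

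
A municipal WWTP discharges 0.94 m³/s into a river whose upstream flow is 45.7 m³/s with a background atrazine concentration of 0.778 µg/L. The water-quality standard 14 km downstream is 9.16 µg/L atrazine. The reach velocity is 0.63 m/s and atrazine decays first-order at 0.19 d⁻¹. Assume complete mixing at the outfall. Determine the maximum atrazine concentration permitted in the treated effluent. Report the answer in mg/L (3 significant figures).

0.439 mg/L

0.778 µg/L = 0.000778 mg/L.
9.16 µg/L = 0.00916 mg/L.
Travel time to the compliance point: t = 1.4e+04/0.63 = 2.222e+04 s = 0.2572 d; decay factor exp(−0.19·0.2572) = 0.9523.
So the concentration just after mixing may be at most 0.00916/0.9523 = 0.009619 mg/L.
Mass balance: 0.009619·46.64 = 0.94·Cₑ + 45.7·0.000778.
Cₑ = (0.4486 − 0.03555) / 0.94 = 0.4394 mg/L.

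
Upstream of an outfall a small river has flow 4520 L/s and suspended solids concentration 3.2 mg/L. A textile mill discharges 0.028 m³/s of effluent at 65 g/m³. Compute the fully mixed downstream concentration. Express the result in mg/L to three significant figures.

4520 L/s = 4.52 m³/s.
By mass balance at complete mixing, C = (0.028·65 + 4.52·3.2) / (0.028 + 4.52) = 16.28/4.548 = 3.58 mg/L.

3.58 mg/L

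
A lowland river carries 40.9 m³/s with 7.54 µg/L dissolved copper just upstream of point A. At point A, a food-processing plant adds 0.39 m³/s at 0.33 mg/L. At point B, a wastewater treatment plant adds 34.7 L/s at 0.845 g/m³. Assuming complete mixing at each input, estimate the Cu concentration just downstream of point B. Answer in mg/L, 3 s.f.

7.54 µg/L = 0.00754 mg/L.
After input A: C = (40.9·0.00754 + 0.39·0.33) / 41.29 = 0.01059 mg/L.
34.7 L/s = 0.0347 m³/s.
After input B: C = (41.29·0.01059 + 0.0347·0.845) / 41.32 = 0.01129 mg/L.

0.0113 mg/L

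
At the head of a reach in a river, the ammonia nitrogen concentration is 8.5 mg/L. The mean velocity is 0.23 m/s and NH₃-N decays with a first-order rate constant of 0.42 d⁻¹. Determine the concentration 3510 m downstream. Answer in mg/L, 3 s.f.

7.89 mg/L

Travel time t = 3510 m / 0.23 m/s = 3510/0.23 = 1.526e+04 s = 0.1766 d.
First-order decay: C = 8.5·exp(−0.42·0.1766) = 8.5·0.9285 = 7.892 mg/L.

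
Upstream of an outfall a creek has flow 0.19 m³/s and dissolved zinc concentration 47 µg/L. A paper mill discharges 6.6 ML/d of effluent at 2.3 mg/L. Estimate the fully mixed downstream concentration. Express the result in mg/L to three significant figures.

6.6 ML/d = 0.07639 m³/s.
47 µg/L = 0.047 mg/L.
Conservation of mass across the mixing zone: C = (0.07639·2.3 + 0.19·0.047) / (0.07639 + 0.19) = 0.1846/0.2664 = 0.6931 mg/L.

0.693 mg/L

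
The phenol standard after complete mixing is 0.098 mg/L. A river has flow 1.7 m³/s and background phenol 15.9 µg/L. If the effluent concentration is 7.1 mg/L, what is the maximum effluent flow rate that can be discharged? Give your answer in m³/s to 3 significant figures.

15.9 µg/L = 0.0159 mg/L.
Mass balance at complete mixing: C_std·(Q_w + Q_r) = Q_w·C_e + Q_r·C_b.
Rearranging, Q_w = Q_r·(C_std − C_b)/(C_e − C_std) = 1.7·(0.098 − 0.0159) / (7.1 − 0.098) = 0.01993 m³/s.

0.0199 m³/s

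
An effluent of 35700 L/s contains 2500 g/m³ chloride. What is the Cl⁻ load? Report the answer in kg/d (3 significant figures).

35700 L/s = 35.7 m³/s.
Mass flux = Q·C = 35.7 m³/s × 2500 g/m³ = 8.925e+04 g/s.
= 8.925e+04 g/s × 86.4 = 7.711e+06 kg/d.

7.71e+06 kg/d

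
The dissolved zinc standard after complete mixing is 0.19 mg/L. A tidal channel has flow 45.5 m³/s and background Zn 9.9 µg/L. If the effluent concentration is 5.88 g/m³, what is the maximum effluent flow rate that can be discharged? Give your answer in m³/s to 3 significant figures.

1.44 m³/s

9.9 µg/L = 0.0099 mg/L.
Mass balance at complete mixing: C_std·(Q_w + Q_r) = Q_w·C_e + Q_r·C_b.
Rearranging, Q_w = Q_r·(C_std − C_b)/(C_e − C_std) = 45.5·(0.19 − 0.0099) / (5.88 − 0.19) = 1.44 m³/s.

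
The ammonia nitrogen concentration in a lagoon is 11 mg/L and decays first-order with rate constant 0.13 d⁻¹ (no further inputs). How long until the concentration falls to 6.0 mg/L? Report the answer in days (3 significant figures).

4.66 d

t = ln(C₀/C)/k = ln(11/6.0)/0.13 = 0.6061/0.13 = 4.663 d.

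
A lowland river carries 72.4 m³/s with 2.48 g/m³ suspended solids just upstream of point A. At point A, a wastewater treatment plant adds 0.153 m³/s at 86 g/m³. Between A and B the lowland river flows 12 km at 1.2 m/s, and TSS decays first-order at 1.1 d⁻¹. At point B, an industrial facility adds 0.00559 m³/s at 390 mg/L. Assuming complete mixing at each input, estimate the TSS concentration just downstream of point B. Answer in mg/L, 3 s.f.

2.37 mg/L

After input A: C = (72.4·2.48 + 0.153·86) / 72.55 = 2.656 mg/L.
Over the 12 km reach to input B (t = 1e+04 s = 0.1157 d), decay gives C = 2.656·exp(−1.1·0.1157) = 2.339 mg/L.
After input B: C = (72.55·2.339 + 0.00559·390) / 72.56 = 2.368 mg/L.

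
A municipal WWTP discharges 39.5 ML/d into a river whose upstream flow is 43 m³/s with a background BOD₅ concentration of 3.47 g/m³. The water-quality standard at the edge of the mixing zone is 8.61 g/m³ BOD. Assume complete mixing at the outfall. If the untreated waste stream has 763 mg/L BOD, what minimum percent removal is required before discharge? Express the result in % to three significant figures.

35.5 %

39.5 ML/d = 0.4572 m³/s.
Mass balance: 8.61·43.46 = 0.4572·Cₑ + 43·3.47.
Cₑ = (374.2 − 149.2) / 0.4572 = 492.1 mg/L.
Required removal = 1 − 492.1/763 = 35.51 %.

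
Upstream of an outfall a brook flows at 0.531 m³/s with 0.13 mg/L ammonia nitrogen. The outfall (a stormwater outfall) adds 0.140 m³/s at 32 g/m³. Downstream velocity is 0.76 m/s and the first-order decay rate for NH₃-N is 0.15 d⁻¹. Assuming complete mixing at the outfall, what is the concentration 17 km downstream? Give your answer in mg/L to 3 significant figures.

After complete mixing, C₀ = (0.14·32 + 0.531·0.13) / 0.671 = 6.779 mg/L.
Travel time t = 1.7e+04 m / 0.76 m/s = 2.237e+04 s = 0.2589 d.
C = 6.779·exp(−0.15·0.2589) = 6.779·0.9619 = 6.521 mg/L.

6.52 mg/L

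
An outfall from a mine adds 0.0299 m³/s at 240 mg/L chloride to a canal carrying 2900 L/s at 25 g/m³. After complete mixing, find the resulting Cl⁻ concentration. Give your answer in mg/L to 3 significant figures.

27.2 mg/L

2900 L/s = 2.9 m³/s.
Conservation of mass across the mixing zone: C = (0.0299·240 + 2.9·25) / (0.0299 + 2.9) = 79.68/2.93 = 27.19 mg/L.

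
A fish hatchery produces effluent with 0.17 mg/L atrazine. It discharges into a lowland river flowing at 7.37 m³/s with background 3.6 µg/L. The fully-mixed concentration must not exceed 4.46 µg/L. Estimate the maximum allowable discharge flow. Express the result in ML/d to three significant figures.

3.31 ML/d

3.6 µg/L = 0.0036 mg/L.
4.46 µg/L = 0.00446 mg/L.
Mass balance at complete mixing: C_std·(Q_w + Q_r) = Q_w·C_e + Q_r·C_b.
Rearranging, Q_w = Q_r·(C_std − C_b)/(C_e − C_std) = 7.37·(0.00446 − 0.0036) / (0.17 − 0.00446) = 0.03829 m³/s.
= 3.308 ML/d.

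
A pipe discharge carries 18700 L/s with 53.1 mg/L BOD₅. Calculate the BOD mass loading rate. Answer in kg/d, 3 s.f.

85800 kg/d

18700 L/s = 18.7 m³/s.
Mass flux = Q·C = 18.7 m³/s × 53.1 g/m³ = 993 g/s.
= 993 g/s × 86.4 = 8.579e+04 kg/d.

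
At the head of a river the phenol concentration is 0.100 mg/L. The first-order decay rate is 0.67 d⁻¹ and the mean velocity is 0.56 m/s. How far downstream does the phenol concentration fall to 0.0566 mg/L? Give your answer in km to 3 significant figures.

41.1 km

From C = C₀·e^(−kt), t = ln(C₀/C)/k = ln(0.100/0.0566)/0.67 = 0.5692/0.67 = 0.8495 d.
Distance = v·t = 0.56 m/s × 7.34e+04 s = 4.11e+04 m = 41.1 km.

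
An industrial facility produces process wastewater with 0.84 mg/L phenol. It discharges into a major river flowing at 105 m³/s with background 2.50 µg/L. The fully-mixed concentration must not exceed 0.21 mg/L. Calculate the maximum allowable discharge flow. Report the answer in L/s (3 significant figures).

34600 L/s

2.50 µg/L = 0.0025 mg/L.
Mass balance at complete mixing: C_std·(Q_w + Q_r) = Q_w·C_e + Q_r·C_b.
Rearranging, Q_w = Q_r·(C_std − C_b)/(C_e − C_std) = 105·(0.21 − 0.0025) / (0.84 − 0.21) = 34.58 m³/s.
= 3.458e+04 L/s.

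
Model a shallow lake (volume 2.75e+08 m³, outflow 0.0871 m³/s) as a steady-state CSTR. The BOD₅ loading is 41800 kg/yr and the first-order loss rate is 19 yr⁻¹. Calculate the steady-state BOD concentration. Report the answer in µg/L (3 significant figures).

8.00 µg/L

Outflow Q = 0.0871 m³/s × 3.156e+07 s/yr = 2.749e+06 m³/yr.
Steady-state CSTR mass balance: W = Q·C + k·V·C, so C = W/(Q + kV).
Q + kV = 2.749e+06 + 19·2.75e+08 = 5.228e+09 m³/yr.
C = 41800/5.228e+09 = 7.996e-06 kg/m³ = 0.007996 mg/L = 7.996 µg/L.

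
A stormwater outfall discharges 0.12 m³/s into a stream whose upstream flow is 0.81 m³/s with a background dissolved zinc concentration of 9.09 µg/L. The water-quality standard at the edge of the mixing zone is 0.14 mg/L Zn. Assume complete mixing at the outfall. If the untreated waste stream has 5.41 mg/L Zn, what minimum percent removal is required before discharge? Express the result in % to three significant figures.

9.09 µg/L = 0.00909 mg/L.
Mass balance: 0.14·0.93 = 0.12·Cₑ + 0.81·0.00909.
Cₑ = (0.1302 − 0.007363) / 0.12 = 1.024 mg/L.
Required removal = 1 − 1.024/5.41 = 81.08 %.

81.1 %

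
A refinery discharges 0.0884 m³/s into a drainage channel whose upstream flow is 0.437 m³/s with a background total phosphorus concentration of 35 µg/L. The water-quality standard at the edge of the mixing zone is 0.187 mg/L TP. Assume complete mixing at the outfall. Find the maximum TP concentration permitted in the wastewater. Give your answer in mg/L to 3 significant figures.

35 µg/L = 0.035 mg/L.
Mass balance: 0.187·0.5254 = 0.0884·Cₑ + 0.437·0.035.
Cₑ = (0.09825 − 0.0153) / 0.0884 = 0.9384 mg/L.

0.938 mg/L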